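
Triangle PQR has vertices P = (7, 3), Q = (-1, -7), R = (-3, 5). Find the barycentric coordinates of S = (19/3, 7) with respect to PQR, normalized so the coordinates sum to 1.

Signed area of the reference triangle: [PQR] = ½·(7·(-7−5) + (-1)·(5−3) + (-3)·(3−(-7))) = ½·(-84 − 2 − 30) = -58.
[SQR] = ½·((19/3)·(-7−5) + (-1)·(5−7) + (-3)·(7−(-7))) = ½·(-76 + 2 − 42) = -58, so the P-coordinate is (-58)/(-58) = 1.
[PSR] = ½·(7·(7−5) + (19/3)·(5−3) + (-3)·(3−7)) = ½·(14 + 38/3 + 12) = 58/3, so the Q-coordinate is -1/3.
[PQS] = ½·(7·(-7−7) + (-1)·(7−3) + (19/3)·(3−(-7))) = ½·(-98 − 4 + 190/3) = -58/3, so the R-coordinate is 1/3.
Check: 1 − 1/3 + 1/3 = 1.

(1, -1/3, 1/3)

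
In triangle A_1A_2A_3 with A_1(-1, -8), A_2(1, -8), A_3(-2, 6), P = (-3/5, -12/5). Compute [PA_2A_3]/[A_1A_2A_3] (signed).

[A_1A_2A_3] = ½·((-1)·(-8−6) + 1·(6−(-8)) + (-2)·(-8−(-8))) = ½·(14 + 14 + 0) = 14.
[PA_2A_3] = ½·((-3/5)·(-8−6) + 1·(6−(-12/5)) + (-2)·(-12/5−(-8))) = ½·(42/5 + 42/5 − 56/5) = 14/5, so the ratio is (14/5)/14 = 1/5.

1/5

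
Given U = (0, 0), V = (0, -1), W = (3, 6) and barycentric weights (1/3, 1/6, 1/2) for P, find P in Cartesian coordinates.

(3/2, 17/6)

P = (1/3)·U + (1/6)·V + (1/2)·W.
x-coordinate: (1/3)·0 + (1/6)·0 + (1/2)·3 = 3/2.
y-coordinate: (1/3)·0 + (1/6)·(-1) + (1/2)·6 = 17/6.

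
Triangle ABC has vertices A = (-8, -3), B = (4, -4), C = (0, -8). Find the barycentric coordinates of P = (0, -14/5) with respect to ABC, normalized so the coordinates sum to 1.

(2/5, 4/5, -1/5)

Signed area of the reference triangle: [ABC] = ½·((-8)·(-4−(-8)) + 4·(-8−(-3)) + 0·(-3−(-4))) = ½·(-32 − 20 + 0) = -26.
[PBC] = ½·(0·(-4−(-8)) + 4·(-8−(-14/5)) + 0·(-14/5−(-4))) = ½·(0 − 104/5 + 0) = -52/5, so the A-coordinate is (-52/5)/(-26) = 2/5.
[APC] = ½·((-8)·(-14/5−(-8)) + 0·(-8−(-3)) + 0·(-3−(-14/5))) = ½·(-208/5 + 0 + 0) = -104/5, so the B-coordinate is 4/5.
[ABP] = ½·((-8)·(-4−(-14/5)) + 4·(-14/5−(-3)) + 0·(-3−(-4))) = ½·(48/5 + 4/5 + 0) = 26/5, so the C-coordinate is -1/5.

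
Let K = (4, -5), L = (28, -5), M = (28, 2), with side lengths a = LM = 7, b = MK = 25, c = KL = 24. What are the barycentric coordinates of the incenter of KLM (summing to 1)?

The incenter has barycentric coordinates proportional to the opposite side lengths: (7 : 25 : 24).
Normalizing by 7+25+24 = 56 gives (1/8, 25/56, 3/7).

(1/8, 25/56, 3/7)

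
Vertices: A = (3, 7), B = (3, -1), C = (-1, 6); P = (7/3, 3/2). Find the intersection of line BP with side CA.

Barycentric coordinates of P with respect to ABC: (1/6, 2/3, 1/6).
On side CA the B-coordinate is zero; dropping P's B-weight 2/3 and renormalizing the remaining 1/6 : 1/6 gives weights 1/2, 1/2 on C, A.
Q = (1/2)·(-1, 6) + (1/2)·(3, 7) = (1, 13/2).

(1, 13/2)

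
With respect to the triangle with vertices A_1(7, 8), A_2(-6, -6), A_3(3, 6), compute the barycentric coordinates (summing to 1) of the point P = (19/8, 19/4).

(1/8, 1/8, 3/4)

Signed area of the reference triangle: [A_1A_2A_3] = ½·(7·(-6−6) + (-6)·(6−8) + 3·(8−(-6))) = ½·(-84 + 12 + 42) = -15.
[PA_2A_3] = ½·((19/8)·(-6−6) + (-6)·(6−(19/4)) + 3·(19/4−(-6))) = ½·(-57/2 − 15/2 + 129/4) = -15/8, so the A_1-coordinate is (-15/8)/(-15) = 1/8.
[A_1PA_3] = ½·(7·(19/4−6) + (19/8)·(6−8) + 3·(8−(19/4))) = ½·(-35/4 − 19/4 + 39/4) = -15/8, so the A_2-coordinate is 1/8.
[A_1A_2P] = ½·(7·(-6−(19/4)) + (-6)·(19/4−8) + (19/8)·(8−(-6))) = ½·(-301/4 + 39/2 + 133/4) = -45/4, so the A_3-coordinate is 3/4.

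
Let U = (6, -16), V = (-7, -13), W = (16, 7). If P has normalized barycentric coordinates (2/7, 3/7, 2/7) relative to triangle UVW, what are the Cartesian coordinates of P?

P = (2/7)·U + (3/7)·V + (2/7)·W.
x-coordinate: (2/7)·6 + (3/7)·(-7) + (2/7)·16 = 23/7.
y-coordinate: (2/7)·(-16) + (3/7)·(-13) + (2/7)·7 = -57/7.

(23/7, -57/7)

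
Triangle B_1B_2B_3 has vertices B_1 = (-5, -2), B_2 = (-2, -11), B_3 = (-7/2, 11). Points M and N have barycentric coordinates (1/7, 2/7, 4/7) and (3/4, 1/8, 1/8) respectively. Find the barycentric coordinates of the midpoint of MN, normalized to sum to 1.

Since both coordinate triples sum to 1, the midpoint's barycentrics are the componentwise average.
(1/7+3/4)/2 = 25/56; similarly 23/112 and 39/112.

(25/56, 23/112, 39/112)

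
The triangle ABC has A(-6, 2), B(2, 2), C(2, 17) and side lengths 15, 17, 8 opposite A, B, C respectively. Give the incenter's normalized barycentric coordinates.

The incenter has barycentric coordinates proportional to the opposite side lengths: (15 : 17 : 8).
Normalizing by 15+17+8 = 40 gives (3/8, 17/40, 1/5).

(3/8, 17/40, 1/5)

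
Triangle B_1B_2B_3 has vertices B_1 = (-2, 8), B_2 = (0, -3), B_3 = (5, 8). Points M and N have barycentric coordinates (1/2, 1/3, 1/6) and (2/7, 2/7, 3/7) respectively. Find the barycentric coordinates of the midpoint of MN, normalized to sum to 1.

Since both coordinate triples sum to 1, the midpoint's barycentrics are the componentwise average.
(1/2+2/7)/2 = 11/28; similarly 13/42 and 25/84.

(11/28, 13/42, 25/84)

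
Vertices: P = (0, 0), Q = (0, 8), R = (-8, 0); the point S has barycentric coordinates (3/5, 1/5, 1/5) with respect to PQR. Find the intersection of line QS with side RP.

(-2, 0)

Line QS meets RP where the Q-coordinate vanishes; zeroing S's Q-weight and renormalizing leaves R, P-weights 1/5 : 3/5 → (1/4, 3/4).
So T = (1/4)·R + (3/4)·P = (-2, 0).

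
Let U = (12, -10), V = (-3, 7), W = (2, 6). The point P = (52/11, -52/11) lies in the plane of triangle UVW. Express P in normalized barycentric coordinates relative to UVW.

Signed area of the reference triangle: [UVW] = ½·(12·(7−6) + (-3)·(6−(-10)) + 2·(-10−7)) = ½·(12 − 48 − 34) = -35.
[PVW] = ½·((52/11)·(7−6) + (-3)·(6−(-52/11)) + 2·(-52/11−7)) = ½·(52/11 − 354/11 − 258/11) = -280/11, so the U-coordinate is (-280/11)/(-35) = 8/11.
[UPW] = ½·(12·(-52/11−6) + (52/11)·(6−(-10)) + 2·(-10−(-52/11))) = ½·(-1416/11 + 832/11 − 116/11) = -350/11, so the V-coordinate is 10/11.
[UVP] = ½·(12·(7−(-52/11)) + (-3)·(-52/11−(-10)) + (52/11)·(-10−7)) = ½·(1548/11 − 174/11 − 884/11) = 245/11, so the W-coordinate is -7/11.

(8/11, 10/11, -7/11)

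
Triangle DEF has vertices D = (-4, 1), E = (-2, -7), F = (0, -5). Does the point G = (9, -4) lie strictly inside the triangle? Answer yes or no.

no

Barycentric coordinates of G: (-4/5, -29/10, 47/10).
The three coordinates are negative, negative, positive; a point is interior exactly when all three are positive.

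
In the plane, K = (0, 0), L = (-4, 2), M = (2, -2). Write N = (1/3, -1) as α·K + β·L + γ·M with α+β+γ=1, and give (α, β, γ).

Signed area of the reference triangle: [KLM] = ½·(0·(2−(-2)) + (-4)·(-2−0) + 2·(0−2)) = ½·(0 + 8 − 4) = 2.
[NLM] = ½·((1/3)·(2−(-2)) + (-4)·(-2−(-1)) + 2·(-1−2)) = ½·(4/3 + 4 − 6) = -1/3, so the K-coordinate is (-1/3)/2 = -1/6.
[KNM] = ½·(0·(-1−(-2)) + (1/3)·(-2−0) + 2·(0−(-1))) = ½·(0 − 2/3 + 2) = 2/3, so the L-coordinate is 1/3.
[KLN] = ½·(0·(2−(-1)) + (-4)·(-1−0) + (1/3)·(0−2)) = ½·(0 + 4 − 2/3) = 5/3, so the M-coordinate is 5/6.
Check: -1/6 + 1/3 + 5/6 = 1.

(-1/6, 1/3, 5/6)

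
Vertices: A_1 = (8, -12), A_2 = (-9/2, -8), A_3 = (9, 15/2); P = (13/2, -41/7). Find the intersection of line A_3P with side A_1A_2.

(11/2, -56/5)

Barycentric coordinates of P with respect to A_1A_2A_3: (4/7, 1/7, 2/7).
On side A_1A_2 the A_3-coordinate is zero; dropping P's A_3-weight 2/7 and renormalizing the remaining 4/7 : 1/7 gives weights 4/5, 1/5 on A_1, A_2.
Q = (4/5)·(8, -12) + (1/5)·(-9/2, -8) = (11/2, -56/5).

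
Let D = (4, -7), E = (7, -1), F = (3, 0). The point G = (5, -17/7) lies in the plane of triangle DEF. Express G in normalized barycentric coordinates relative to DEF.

Signed area of the reference triangle: [DEF] = ½·(4·(-1−0) + 7·(0−(-7)) + 3·(-7−(-1))) = ½·(-4 + 49 − 18) = 27/2.
[GEF] = ½·(5·(-1−0) + 7·(0−(-17/7)) + 3·(-17/7−(-1))) = ½·(-5 + 17 − 30/7) = 27/7, so the D-coordinate is (27/7)/(27/2) = 2/7.
[DGF] = ½·(4·(-17/7−0) + 5·(0−(-7)) + 3·(-7−(-17/7))) = ½·(-68/7 + 35 − 96/7) = 81/14, so the E-coordinate is 3/7.
[DEG] = ½·(4·(-1−(-17/7)) + 7·(-17/7−(-7)) + 5·(-7−(-1))) = ½·(40/7 + 32 − 30) = 27/7, so the F-coordinate is 2/7.

(2/7, 3/7, 2/7)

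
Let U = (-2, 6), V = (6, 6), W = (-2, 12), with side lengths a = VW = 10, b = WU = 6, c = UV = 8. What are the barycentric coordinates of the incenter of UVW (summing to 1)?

(5/12, 1/4, 1/3)

The incenter has barycentric coordinates proportional to the opposite side lengths: (10 : 6 : 8).
Normalizing by 10+6+8 = 24 gives (5/12, 1/4, 1/3).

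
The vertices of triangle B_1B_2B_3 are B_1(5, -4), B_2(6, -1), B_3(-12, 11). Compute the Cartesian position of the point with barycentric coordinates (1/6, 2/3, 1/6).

M = (1/6)·B_1 + (2/3)·B_2 + (1/6)·B_3.
x-coordinate: (1/6)·5 + (2/3)·6 + (1/6)·(-12) = 17/6.
y-coordinate: (1/6)·(-4) + (2/3)·(-1) + (1/6)·11 = 1/2.

(17/6, 1/2)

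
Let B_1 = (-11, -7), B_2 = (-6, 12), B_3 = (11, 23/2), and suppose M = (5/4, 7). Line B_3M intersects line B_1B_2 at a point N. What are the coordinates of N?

Barycentric coordinates of M with respect to B_1B_2B_3: (1/4, 1/4, 1/2).
On side B_1B_2 the B_3-coordinate is zero; dropping M's B_3-weight 1/2 and renormalizing the remaining 1/4 : 1/4 gives weights 1/2, 1/2 on B_1, B_2.
N = (1/2)·(-11, -7) + (1/2)·(-6, 12) = (-17/2, 5/2).

(-17/2, 5/2)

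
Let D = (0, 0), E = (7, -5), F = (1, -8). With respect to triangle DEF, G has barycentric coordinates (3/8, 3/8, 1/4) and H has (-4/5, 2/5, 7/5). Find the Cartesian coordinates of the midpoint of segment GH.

Barycentric coordinates of the midpoint are the average: (-17/80, 31/80, 33/40).
Converting: (-17/80)·D + (31/80)·E + (33/40)·F = (283/80, -683/80).

(283/80, -683/80)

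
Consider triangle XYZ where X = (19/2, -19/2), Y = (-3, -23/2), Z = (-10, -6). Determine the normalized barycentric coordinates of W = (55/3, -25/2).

Signed area of the reference triangle: [XYZ] = ½·((19/2)·(-23/2−(-6)) + (-3)·(-6−(-19/2)) + (-10)·(-19/2−(-23/2))) = ½·(-209/4 − 21/2 − 20) = -331/8.
[WYZ] = ½·((55/3)·(-23/2−(-6)) + (-3)·(-6−(-25/2)) + (-10)·(-25/2−(-23/2))) = ½·(-605/6 − 39/2 + 10) = -331/6, so the X-coordinate is (-331/6)/(-331/8) = 4/3.
[XWZ] = ½·((19/2)·(-25/2−(-6)) + (55/3)·(-6−(-19/2)) + (-10)·(-19/2−(-25/2))) = ½·(-247/4 + 385/6 − 30) = -331/24, so the Y-coordinate is 1/3.
[XYW] = ½·((19/2)·(-23/2−(-25/2)) + (-3)·(-25/2−(-19/2)) + (55/3)·(-19/2−(-23/2))) = ½·(19/2 + 9 + 110/3) = 331/12, so the Z-coordinate is -2/3.

(4/3, 1/3, -2/3)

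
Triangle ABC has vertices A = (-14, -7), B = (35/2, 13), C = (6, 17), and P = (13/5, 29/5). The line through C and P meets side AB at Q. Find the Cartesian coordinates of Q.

Barycentric coordinates of P with respect to ABC: (2/5, 2/5, 1/5).
On side AB the C-coordinate is zero; dropping P's C-weight 1/5 and renormalizing the remaining 2/5 : 2/5 gives weights 1/2, 1/2 on A, B.
Q = (1/2)·(-14, -7) + (1/2)·(35/2, 13) = (7/4, 3).

(7/4, 3)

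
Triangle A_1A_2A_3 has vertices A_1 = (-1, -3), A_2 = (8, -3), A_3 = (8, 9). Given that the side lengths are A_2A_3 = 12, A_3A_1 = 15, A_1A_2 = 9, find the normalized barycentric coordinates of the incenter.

(1/3, 5/12, 1/4)

The incenter has barycentric coordinates proportional to the opposite side lengths: (12 : 15 : 9).
Normalizing by 12+15+9 = 36 gives (1/3, 5/12, 1/4).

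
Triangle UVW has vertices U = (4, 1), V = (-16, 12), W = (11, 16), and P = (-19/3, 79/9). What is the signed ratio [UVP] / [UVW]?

[UVW] = ½·(4·(12−16) + (-16)·(16−1) + 11·(1−12)) = ½·(-16 − 240 − 121) = -377/2.
[UVP] = ½·(4·(12−(79/9)) + (-16)·(79/9−1) + (-19/3)·(1−12)) = ½·(116/9 − 1120/9 + 209/3) = -377/18, so the ratio is (-377/18)/(-377/2) = 1/9.

1/9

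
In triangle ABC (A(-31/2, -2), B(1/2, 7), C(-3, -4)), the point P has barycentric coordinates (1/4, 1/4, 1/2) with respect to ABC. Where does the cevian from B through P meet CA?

Line BP meets CA where the B-coordinate vanishes; zeroing P's B-weight and renormalizing leaves C, A-weights 1/2 : 1/4 → (2/3, 1/3).
So Q = (2/3)·C + (1/3)·A = (-43/6, -10/3).

(-43/6, -10/3)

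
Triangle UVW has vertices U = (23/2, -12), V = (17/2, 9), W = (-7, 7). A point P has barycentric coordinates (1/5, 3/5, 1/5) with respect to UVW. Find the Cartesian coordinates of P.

(6, 22/5)

P = (1/5)·U + (3/5)·V + (1/5)·W.
x-coordinate: (1/5)·(23/2) + (3/5)·(17/2) + (1/5)·(-7) = 6.
y-coordinate: (1/5)·(-12) + (3/5)·9 + (1/5)·7 = 22/5.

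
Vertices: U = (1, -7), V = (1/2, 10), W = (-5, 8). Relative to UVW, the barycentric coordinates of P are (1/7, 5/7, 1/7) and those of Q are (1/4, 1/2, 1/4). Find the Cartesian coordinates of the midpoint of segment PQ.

Barycentric coordinates of the midpoint are the average: (11/56, 17/28, 11/56).
Converting: (11/56)·U + (17/28)·V + (11/56)·W = (-27/56, 351/56).

(-27/56, 351/56)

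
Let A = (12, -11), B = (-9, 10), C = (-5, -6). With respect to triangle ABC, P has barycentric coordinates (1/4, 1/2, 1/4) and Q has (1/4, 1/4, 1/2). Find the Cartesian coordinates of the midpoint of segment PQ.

(-9/4, -5/4)

Barycentric coordinates of the midpoint are the average: (1/4, 3/8, 3/8).
Converting: (1/4)·A + (3/8)·B + (3/8)·C = (-9/4, -5/4).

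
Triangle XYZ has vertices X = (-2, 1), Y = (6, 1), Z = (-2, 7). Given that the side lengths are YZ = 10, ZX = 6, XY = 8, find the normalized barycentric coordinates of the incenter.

The incenter has barycentric coordinates proportional to the opposite side lengths: (10 : 6 : 8).
Normalizing by 10+6+8 = 24 gives (5/12, 1/4, 1/3).

(5/12, 1/4, 1/3)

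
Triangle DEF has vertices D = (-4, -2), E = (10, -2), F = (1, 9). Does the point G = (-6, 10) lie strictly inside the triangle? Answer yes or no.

no

Barycentric coordinates of G: (34/77, -41/77, 12/11).
The three coordinates are positive, negative, positive; a point is interior exactly when all three are positive.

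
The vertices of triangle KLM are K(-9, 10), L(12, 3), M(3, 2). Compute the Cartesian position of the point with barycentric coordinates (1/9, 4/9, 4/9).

N = (1/9)·K + (4/9)·L + (4/9)·M.
x-coordinate: (1/9)·(-9) + (4/9)·12 + (4/9)·3 = 17/3.
y-coordinate: (1/9)·10 + (4/9)·3 + (4/9)·2 = 10/3.

(17/3, 10/3)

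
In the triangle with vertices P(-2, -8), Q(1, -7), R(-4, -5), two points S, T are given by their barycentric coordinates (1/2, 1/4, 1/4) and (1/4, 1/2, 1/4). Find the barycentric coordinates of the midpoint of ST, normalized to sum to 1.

(3/8, 3/8, 1/4)

Since both coordinate triples sum to 1, the midpoint's barycentrics are the componentwise average.
(1/2+1/4)/2 = 3/8; similarly 3/8 and 1/4.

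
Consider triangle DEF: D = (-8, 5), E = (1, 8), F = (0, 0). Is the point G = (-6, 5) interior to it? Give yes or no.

yes

Barycentric coordinates of G: (53/69, 10/69, 2/23).
The three coordinates are positive, positive, positive; a point is interior exactly when all three are positive.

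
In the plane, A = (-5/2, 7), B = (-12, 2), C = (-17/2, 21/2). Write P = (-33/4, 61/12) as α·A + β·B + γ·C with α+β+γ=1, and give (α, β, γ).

(1/3, 1/2, 1/6)

Signed area of the reference triangle: [ABC] = ½·((-5/2)·(2−(21/2)) + (-12)·(21/2−7) + (-17/2)·(7−2)) = ½·(85/4 − 42 − 85/2) = -253/8.
[PBC] = ½·((-33/4)·(2−(21/2)) + (-12)·(21/2−(61/12)) + (-17/2)·(61/12−2)) = ½·(561/8 − 65 − 629/24) = -253/24, so the A-coordinate is (-253/24)/(-253/8) = 1/3.
[APC] = ½·((-5/2)·(61/12−(21/2)) + (-33/4)·(21/2−7) + (-17/2)·(7−(61/12))) = ½·(325/24 − 231/8 − 391/24) = -253/16, so the B-coordinate is 1/2.
[ABP] = ½·((-5/2)·(2−(61/12)) + (-12)·(61/12−7) + (-33/4)·(7−2)) = ½·(185/24 + 23 − 165/4) = -253/48, so the C-coordinate is 1/6.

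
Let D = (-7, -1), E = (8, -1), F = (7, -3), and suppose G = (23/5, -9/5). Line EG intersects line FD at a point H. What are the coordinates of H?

Barycentric coordinates of G with respect to DEF: (1/5, 2/5, 2/5).
On side FD the E-coordinate is zero; dropping G's E-weight 2/5 and renormalizing the remaining 2/5 : 1/5 gives weights 2/3, 1/3 on F, D.
H = (2/3)·(7, -3) + (1/3)·(-7, -1) = (7/3, -7/3).

(7/3, -7/3)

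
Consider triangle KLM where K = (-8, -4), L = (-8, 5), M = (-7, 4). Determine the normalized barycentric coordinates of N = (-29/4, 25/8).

(1/8, 1/8, 3/4)

Signed area of the reference triangle: [KLM] = ½·((-8)·(5−4) + (-8)·(4−(-4)) + (-7)·(-4−5)) = ½·(-8 − 64 + 63) = -9/2.
[NLM] = ½·((-29/4)·(5−4) + (-8)·(4−(25/8)) + (-7)·(25/8−5)) = ½·(-29/4 − 7 + 105/8) = -9/16, so the K-coordinate is (-9/16)/(-9/2) = 1/8.
[KNM] = ½·((-8)·(25/8−4) + (-29/4)·(4−(-4)) + (-7)·(-4−(25/8))) = ½·(7 − 58 + 399/8) = -9/16, so the L-coordinate is 1/8.
[KLN] = ½·((-8)·(5−(25/8)) + (-8)·(25/8−(-4)) + (-29/4)·(-4−5)) = ½·(-15 − 57 + 261/4) = -27/8, so the M-coordinate is 3/4.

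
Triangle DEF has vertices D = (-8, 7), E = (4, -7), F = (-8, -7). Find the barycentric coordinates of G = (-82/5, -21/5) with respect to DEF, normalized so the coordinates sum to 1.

(1/5, -7/10, 3/2)

Signed area of the reference triangle: [DEF] = ½·((-8)·(-7−(-7)) + 4·(-7−7) + (-8)·(7−(-7))) = ½·(0 − 56 − 112) = -84.
[GEF] = ½·((-82/5)·(-7−(-7)) + 4·(-7−(-21/5)) + (-8)·(-21/5−(-7))) = ½·(0 − 56/5 − 112/5) = -84/5, so the D-coordinate is (-84/5)/(-84) = 1/5.
[DGF] = ½·((-8)·(-21/5−(-7)) + (-82/5)·(-7−7) + (-8)·(7−(-21/5))) = ½·(-112/5 + 1148/5 − 448/5) = 294/5, so the E-coordinate is -7/10.
[DEG] = ½·((-8)·(-7−(-21/5)) + 4·(-21/5−7) + (-82/5)·(7−(-7))) = ½·(112/5 − 224/5 − 1148/5) = -126, so the F-coordinate is 3/2.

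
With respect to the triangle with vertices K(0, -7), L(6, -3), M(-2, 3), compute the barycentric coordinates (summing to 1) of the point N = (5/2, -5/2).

Signed area of the reference triangle: [KLM] = ½·(0·(-3−3) + 6·(3−(-7)) + (-2)·(-7−(-3))) = ½·(0 + 60 + 8) = 34.
[NLM] = ½·((5/2)·(-3−3) + 6·(3−(-5/2)) + (-2)·(-5/2−(-3))) = ½·(-15 + 33 − 1) = 17/2, so the K-coordinate is (17/2)/34 = 1/4.
[KNM] = ½·(0·(-5/2−3) + (5/2)·(3−(-7)) + (-2)·(-7−(-5/2))) = ½·(0 + 25 + 9) = 17, so the L-coordinate is 1/2.
[KLN] = ½·(0·(-3−(-5/2)) + 6·(-5/2−(-7)) + (5/2)·(-7−(-3))) = ½·(0 + 27 − 10) = 17/2, so the M-coordinate is 1/4.

(1/4, 1/2, 1/4)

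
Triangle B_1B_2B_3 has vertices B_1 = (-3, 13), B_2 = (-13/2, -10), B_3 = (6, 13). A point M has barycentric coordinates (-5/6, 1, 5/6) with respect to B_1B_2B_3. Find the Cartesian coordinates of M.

M = (-5/6)·B_1 + 1·B_2 + (5/6)·B_3.
x-coordinate: (-5/6)·(-3) + 1·(-13/2) + (5/6)·6 = 1.
y-coordinate: (-5/6)·13 + 1·(-10) + (5/6)·13 = -10.

(1, -10)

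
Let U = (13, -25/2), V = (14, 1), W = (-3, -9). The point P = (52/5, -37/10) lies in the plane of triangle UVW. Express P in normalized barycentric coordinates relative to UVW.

Signed area of the reference triangle: [UVW] = ½·(13·(1−(-9)) + 14·(-9−(-25/2)) + (-3)·(-25/2−1)) = ½·(130 + 49 + 81/2) = 439/4.
[PVW] = ½·((52/5)·(1−(-9)) + 14·(-9−(-37/10)) + (-3)·(-37/10−1)) = ½·(104 − 371/5 + 141/10) = 439/20, so the U-coordinate is (439/20)/(439/4) = 1/5.
[UPW] = ½·(13·(-37/10−(-9)) + (52/5)·(-9−(-25/2)) + (-3)·(-25/2−(-37/10))) = ½·(689/10 + 182/5 + 132/5) = 1317/20, so the V-coordinate is 3/5.
[UVP] = ½·(13·(1−(-37/10)) + 14·(-37/10−(-25/2)) + (52/5)·(-25/2−1)) = ½·(611/10 + 616/5 − 702/5) = 439/20, so the W-coordinate is 1/5.

(1/5, 3/5, 1/5)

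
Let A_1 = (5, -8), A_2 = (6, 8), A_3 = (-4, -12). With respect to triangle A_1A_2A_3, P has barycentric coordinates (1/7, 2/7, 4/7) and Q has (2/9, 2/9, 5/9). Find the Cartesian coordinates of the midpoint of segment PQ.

Barycentric coordinates of the midpoint are the average: (23/126, 16/63, 71/126).
Converting: (23/126)·A_1 + (16/63)·A_2 + (71/126)·A_3 = (23/126, -130/21).

(23/126, -130/21)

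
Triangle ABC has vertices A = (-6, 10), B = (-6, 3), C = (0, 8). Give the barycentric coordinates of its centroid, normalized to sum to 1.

(1/3, 1/3, 1/3)

The centroid is the average of the vertices, so each weight is 1/3.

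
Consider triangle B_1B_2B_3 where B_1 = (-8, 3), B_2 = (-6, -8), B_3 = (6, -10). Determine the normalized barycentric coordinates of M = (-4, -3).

Signed area of the reference triangle: [B_1B_2B_3] = ½·((-8)·(-8−(-10)) + (-6)·(-10−3) + 6·(3−(-8))) = ½·(-16 + 78 + 66) = 64.
[MB_2B_3] = ½·((-4)·(-8−(-10)) + (-6)·(-10−(-3)) + 6·(-3−(-8))) = ½·(-8 + 42 + 30) = 32, so the B_1-coordinate is 32/64 = 1/2.
[B_1MB_3] = ½·((-8)·(-3−(-10)) + (-4)·(-10−3) + 6·(3−(-3))) = ½·(-56 + 52 + 36) = 16, so the B_2-coordinate is 1/4.
[B_1B_2M] = ½·((-8)·(-8−(-3)) + (-6)·(-3−3) + (-4)·(3−(-8))) = ½·(40 + 36 − 44) = 16, so the B_3-coordinate is 1/4.

(1/2, 1/4, 1/4)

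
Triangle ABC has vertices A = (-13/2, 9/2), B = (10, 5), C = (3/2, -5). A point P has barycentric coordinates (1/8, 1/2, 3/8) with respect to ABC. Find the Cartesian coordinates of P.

(19/4, 19/16)

P = (1/8)·A + (1/2)·B + (3/8)·C.
x-coordinate: (1/8)·(-13/2) + (1/2)·10 + (3/8)·(3/2) = 19/4.
y-coordinate: (1/8)·(9/2) + (1/2)·5 + (3/8)·(-5) = 19/16.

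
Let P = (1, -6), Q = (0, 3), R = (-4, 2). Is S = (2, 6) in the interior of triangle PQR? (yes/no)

no

Barycentric coordinates of S: (-10/37, 68/37, -21/37).
The three coordinates are negative, positive, negative; a point is interior exactly when all three are positive.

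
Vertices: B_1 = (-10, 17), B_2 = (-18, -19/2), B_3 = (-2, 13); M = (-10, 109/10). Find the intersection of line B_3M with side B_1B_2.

(-12, 83/8)

Barycentric coordinates of M with respect to B_1B_2B_3: (3/5, 1/5, 1/5).
On side B_1B_2 the B_3-coordinate is zero; dropping M's B_3-weight 1/5 and renormalizing the remaining 3/5 : 1/5 gives weights 3/4, 1/4 on B_1, B_2.
N = (3/4)·(-10, 17) + (1/4)·(-18, -19/2) = (-12, 83/8).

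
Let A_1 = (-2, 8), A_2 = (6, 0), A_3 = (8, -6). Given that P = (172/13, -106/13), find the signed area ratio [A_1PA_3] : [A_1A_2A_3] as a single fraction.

21/13

[A_1A_2A_3] = ½·((-2)·(0−(-6)) + 6·(-6−8) + 8·(8−0)) = ½·(-12 − 84 + 64) = -16.
[A_1PA_3] = ½·((-2)·(-106/13−(-6)) + (172/13)·(-6−8) + 8·(8−(-106/13))) = ½·(56/13 − 2408/13 + 1680/13) = -336/13, so the ratio is (-336/13)/(-16) = 21/13.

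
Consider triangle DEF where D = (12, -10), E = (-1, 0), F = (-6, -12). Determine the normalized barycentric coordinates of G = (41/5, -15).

Signed area of the reference triangle: [DEF] = ½·(12·(0−(-12)) + (-1)·(-12−(-10)) + (-6)·(-10−0)) = ½·(144 + 2 + 60) = 103.
[GEF] = ½·((41/5)·(0−(-12)) + (-1)·(-12−(-15)) + (-6)·(-15−0)) = ½·(492/5 − 3 + 90) = 927/10, so the D-coordinate is (927/10)/103 = 9/10.
[DGF] = ½·(12·(-15−(-12)) + (41/5)·(-12−(-10)) + (-6)·(-10−(-15))) = ½·(-36 − 82/5 − 30) = -206/5, so the E-coordinate is -2/5.
[DEG] = ½·(12·(0−(-15)) + (-1)·(-15−(-10)) + (41/5)·(-10−0)) = ½·(180 + 5 − 82) = 103/2, so the F-coordinate is 1/2.
Check: 9/10 − 2/5 + 1/2 = 1.

(9/10, -2/5, 1/2)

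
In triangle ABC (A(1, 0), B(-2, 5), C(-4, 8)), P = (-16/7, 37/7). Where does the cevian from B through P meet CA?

(-7/3, 16/3)

Barycentric coordinates of P with respect to ABC: (2/7, 1/7, 4/7).
On side CA the B-coordinate is zero; dropping P's B-weight 1/7 and renormalizing the remaining 4/7 : 2/7 gives weights 2/3, 1/3 on C, A.
Q = (2/3)·(-4, 8) + (1/3)·(1, 0) = (-7/3, 16/3).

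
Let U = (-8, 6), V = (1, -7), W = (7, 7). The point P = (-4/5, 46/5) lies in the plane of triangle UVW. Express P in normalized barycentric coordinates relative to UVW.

Signed area of the reference triangle: [UVW] = ½·((-8)·(-7−7) + 1·(7−6) + 7·(6−(-7))) = ½·(112 + 1 + 91) = 102.
[PVW] = ½·((-4/5)·(-7−7) + 1·(7−(46/5)) + 7·(46/5−(-7))) = ½·(56/5 − 11/5 + 567/5) = 306/5, so the U-coordinate is (306/5)/102 = 3/5.
[UPW] = ½·((-8)·(46/5−7) + (-4/5)·(7−6) + 7·(6−(46/5))) = ½·(-88/5 − 4/5 − 112/5) = -102/5, so the V-coordinate is -1/5.
[UVP] = ½·((-8)·(-7−(46/5)) + 1·(46/5−6) + (-4/5)·(6−(-7))) = ½·(648/5 + 16/5 − 52/5) = 306/5, so the W-coordinate is 3/5.

(3/5, -1/5, 3/5)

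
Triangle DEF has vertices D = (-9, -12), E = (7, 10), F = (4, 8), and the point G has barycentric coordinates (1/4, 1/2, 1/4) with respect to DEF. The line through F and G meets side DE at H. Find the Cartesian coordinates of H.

Line FG meets DE where the F-coordinate vanishes; zeroing G's F-weight and renormalizing leaves D, E-weights 1/4 : 1/2 → (1/3, 2/3).
So H = (1/3)·D + (2/3)·E = (5/3, 8/3).

(5/3, 8/3)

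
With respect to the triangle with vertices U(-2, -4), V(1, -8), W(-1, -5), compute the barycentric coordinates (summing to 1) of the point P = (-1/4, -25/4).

(1/4, 1/2, 1/4)

Signed area of the reference triangle: [UVW] = ½·((-2)·(-8−(-5)) + 1·(-5−(-4)) + (-1)·(-4−(-8))) = ½·(6 − 1 − 4) = 1/2.
[PVW] = ½·((-1/4)·(-8−(-5)) + 1·(-5−(-25/4)) + (-1)·(-25/4−(-8))) = ½·(3/4 + 5/4 − 7/4) = 1/8, so the U-coordinate is (1/8)/(1/2) = 1/4.
[UPW] = ½·((-2)·(-25/4−(-5)) + (-1/4)·(-5−(-4)) + (-1)·(-4−(-25/4))) = ½·(5/2 + 1/4 − 9/4) = 1/4, so the V-coordinate is 1/2.
[UVP] = ½·((-2)·(-8−(-25/4)) + 1·(-25/4−(-4)) + (-1/4)·(-4−(-8))) = ½·(7/2 − 9/4 − 1) = 1/8, so the W-coordinate is 1/4.
Check: 1/4 + 1/2 + 1/4 = 1.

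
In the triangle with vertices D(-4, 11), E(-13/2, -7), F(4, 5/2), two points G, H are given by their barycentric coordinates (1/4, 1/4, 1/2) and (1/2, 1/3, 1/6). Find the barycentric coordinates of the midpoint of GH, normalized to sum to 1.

(3/8, 7/24, 1/3)

Since both coordinate triples sum to 1, the midpoint's barycentrics are the componentwise average.
(1/4+1/2)/2 = 3/8; similarly 7/24 and 1/3.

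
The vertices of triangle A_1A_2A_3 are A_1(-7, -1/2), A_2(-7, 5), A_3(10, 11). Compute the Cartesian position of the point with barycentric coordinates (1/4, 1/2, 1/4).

(-11/4, 41/8)

P = (1/4)·A_1 + (1/2)·A_2 + (1/4)·A_3.
x-coordinate: (1/4)·(-7) + (1/2)·(-7) + (1/4)·10 = -11/4.
y-coordinate: (1/4)·(-1/2) + (1/2)·5 + (1/4)·11 = 41/8.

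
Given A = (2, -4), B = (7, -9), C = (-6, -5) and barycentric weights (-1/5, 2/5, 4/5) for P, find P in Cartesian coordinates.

(-12/5, -34/5)

P = (-1/5)·A + (2/5)·B + (4/5)·C.
x-coordinate: (-1/5)·2 + (2/5)·7 + (4/5)·(-6) = -12/5.
y-coordinate: (-1/5)·(-4) + (2/5)·(-9) + (4/5)·(-5) = -34/5.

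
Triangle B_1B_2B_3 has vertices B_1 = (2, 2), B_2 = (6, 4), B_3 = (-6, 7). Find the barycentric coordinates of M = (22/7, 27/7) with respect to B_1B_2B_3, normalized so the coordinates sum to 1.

(2/7, 4/7, 1/7)

Signed area of the reference triangle: [B_1B_2B_3] = ½·(2·(4−7) + 6·(7−2) + (-6)·(2−4)) = ½·(-6 + 30 + 12) = 18.
[MB_2B_3] = ½·((22/7)·(4−7) + 6·(7−(27/7)) + (-6)·(27/7−4)) = ½·(-66/7 + 132/7 + 6/7) = 36/7, so the B_1-coordinate is (36/7)/18 = 2/7.
[B_1MB_3] = ½·(2·(27/7−7) + (22/7)·(7−2) + (-6)·(2−(27/7))) = ½·(-44/7 + 110/7 + 78/7) = 72/7, so the B_2-coordinate is 4/7.
[B_1B_2M] = ½·(2·(4−(27/7)) + 6·(27/7−2) + (22/7)·(2−4)) = ½·(2/7 + 78/7 − 44/7) = 18/7, so the B_3-coordinate is 1/7.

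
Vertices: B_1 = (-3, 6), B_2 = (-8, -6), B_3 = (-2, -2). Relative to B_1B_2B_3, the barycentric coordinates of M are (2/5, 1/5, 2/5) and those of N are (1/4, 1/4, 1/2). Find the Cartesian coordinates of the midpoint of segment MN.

(-147/40, -3/10)

Barycentric coordinates of the midpoint are the average: (13/40, 9/40, 9/20).
Converting: (13/40)·B_1 + (9/40)·B_2 + (9/20)·B_3 = (-147/40, -3/10).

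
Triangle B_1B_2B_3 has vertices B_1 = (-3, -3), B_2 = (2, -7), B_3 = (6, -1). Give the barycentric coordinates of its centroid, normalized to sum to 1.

The centroid is the average of the vertices, so each weight is 1/3.

(1/3, 1/3, 1/3)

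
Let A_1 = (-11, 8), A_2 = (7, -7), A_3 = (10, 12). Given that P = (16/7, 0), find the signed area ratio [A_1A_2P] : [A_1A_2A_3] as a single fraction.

1/7

[A_1A_2A_3] = ½·((-11)·(-7−12) + 7·(12−8) + 10·(8−(-7))) = ½·(209 + 28 + 150) = 387/2.
[A_1A_2P] = ½·((-11)·(-7−0) + 7·(0−8) + (16/7)·(8−(-7))) = ½·(77 − 56 + 240/7) = 387/14, so the ratio is (387/14)/(387/2) = 1/7.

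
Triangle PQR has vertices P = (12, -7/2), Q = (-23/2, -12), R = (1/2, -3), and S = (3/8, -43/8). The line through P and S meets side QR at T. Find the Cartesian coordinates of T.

(-7/2, -6)

Barycentric coordinates of S with respect to PQR: (1/4, 1/4, 1/2).
On side QR the P-coordinate is zero; dropping S's P-weight 1/4 and renormalizing the remaining 1/4 : 1/2 gives weights 1/3, 2/3 on Q, R.
T = (1/3)·(-23/2, -12) + (2/3)·(1/2, -3) = (-7/2, -6).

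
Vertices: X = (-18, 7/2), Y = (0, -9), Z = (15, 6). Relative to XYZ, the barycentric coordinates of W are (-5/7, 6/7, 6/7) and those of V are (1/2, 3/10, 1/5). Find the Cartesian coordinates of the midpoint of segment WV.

(69/7, -135/56)

Barycentric coordinates of the midpoint are the average: (-3/28, 81/140, 37/70).
Converting: (-3/28)·X + (81/140)·Y + (37/70)·Z = (69/7, -135/56).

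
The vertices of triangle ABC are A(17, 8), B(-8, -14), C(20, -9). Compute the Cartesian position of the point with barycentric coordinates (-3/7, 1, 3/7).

(-47/7, -149/7)

P = (-3/7)·A + 1·B + (3/7)·C.
x-coordinate: (-3/7)·17 + 1·(-8) + (3/7)·20 = -47/7.
y-coordinate: (-3/7)·8 + 1·(-14) + (3/7)·(-9) = -149/7.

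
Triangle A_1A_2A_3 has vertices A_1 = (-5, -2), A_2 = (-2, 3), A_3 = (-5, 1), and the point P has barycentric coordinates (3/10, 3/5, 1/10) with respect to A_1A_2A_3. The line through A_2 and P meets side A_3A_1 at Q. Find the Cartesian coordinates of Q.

Line A_2P meets A_3A_1 where the A_2-coordinate vanishes; zeroing P's A_2-weight and renormalizing leaves A_3, A_1-weights 1/10 : 3/10 → (1/4, 3/4).
So Q = (1/4)·A_3 + (3/4)·A_1 = (-5, -5/4).

(-5, -5/4)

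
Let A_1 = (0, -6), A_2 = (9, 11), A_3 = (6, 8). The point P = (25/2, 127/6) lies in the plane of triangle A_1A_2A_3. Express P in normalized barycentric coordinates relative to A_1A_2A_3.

(-5/6, 1/2, 4/3)

Signed area of the reference triangle: [A_1A_2A_3] = ½·(0·(11−8) + 9·(8−(-6)) + 6·(-6−11)) = ½·(0 + 126 − 102) = 12.
[PA_2A_3] = ½·((25/2)·(11−8) + 9·(8−(127/6)) + 6·(127/6−11)) = ½·(75/2 − 237/2 + 61) = -10, so the A_1-coordinate is (-10)/12 = -5/6.
[A_1PA_3] = ½·(0·(127/6−8) + (25/2)·(8−(-6)) + 6·(-6−(127/6))) = ½·(0 + 175 − 163) = 6, so the A_2-coordinate is 1/2.
[A_1A_2P] = ½·(0·(11−(127/6)) + 9·(127/6−(-6)) + (25/2)·(-6−11)) = ½·(0 + 489/2 − 425/2) = 16, so the A_3-coordinate is 4/3.
Check: -5/6 + 1/2 + 4/3 = 1.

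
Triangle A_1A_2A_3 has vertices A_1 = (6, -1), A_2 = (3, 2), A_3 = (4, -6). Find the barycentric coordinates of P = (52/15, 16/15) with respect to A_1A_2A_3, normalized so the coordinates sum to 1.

Signed area of the reference triangle: [A_1A_2A_3] = ½·(6·(2−(-6)) + 3·(-6−(-1)) + 4·(-1−2)) = ½·(48 − 15 − 12) = 21/2.
[PA_2A_3] = ½·((52/15)·(2−(-6)) + 3·(-6−(16/15)) + 4·(16/15−2)) = ½·(416/15 − 106/5 − 56/15) = 7/5, so the A_1-coordinate is (7/5)/(21/2) = 2/15.
[A_1PA_3] = ½·(6·(16/15−(-6)) + (52/15)·(-6−(-1)) + 4·(-1−(16/15))) = ½·(212/5 − 52/3 − 124/15) = 42/5, so the A_2-coordinate is 4/5.
[A_1A_2P] = ½·(6·(2−(16/15)) + 3·(16/15−(-1)) + (52/15)·(-1−2)) = ½·(28/5 + 31/5 − 52/5) = 7/10, so the A_3-coordinate is 1/15.
Check: 2/15 + 4/5 + 1/15 = 1.

(2/15, 4/5, 1/15)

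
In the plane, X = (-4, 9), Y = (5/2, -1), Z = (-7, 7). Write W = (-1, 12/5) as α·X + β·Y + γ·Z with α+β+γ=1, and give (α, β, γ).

Signed area of the reference triangle: [XYZ] = ½·((-4)·(-1−7) + (5/2)·(7−9) + (-7)·(9−(-1))) = ½·(32 − 5 − 70) = -43/2.
[WYZ] = ½·((-1)·(-1−7) + (5/2)·(7−(12/5)) + (-7)·(12/5−(-1))) = ½·(8 + 23/2 − 119/5) = -43/20, so the X-coordinate is (-43/20)/(-43/2) = 1/10.
[XWZ] = ½·((-4)·(12/5−7) + (-1)·(7−9) + (-7)·(9−(12/5))) = ½·(92/5 + 2 − 231/5) = -129/10, so the Y-coordinate is 3/5.
[XYW] = ½·((-4)·(-1−(12/5)) + (5/2)·(12/5−9) + (-1)·(9−(-1))) = ½·(68/5 − 33/2 − 10) = -129/20, so the Z-coordinate is 3/10.

(1/10, 3/5, 3/10)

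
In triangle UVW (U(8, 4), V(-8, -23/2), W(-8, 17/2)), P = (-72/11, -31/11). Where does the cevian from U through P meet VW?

(-8, -7/2)

Barycentric coordinates of P with respect to UVW: (1/11, 6/11, 4/11).
On side VW the U-coordinate is zero; dropping P's U-weight 1/11 and renormalizing the remaining 6/11 : 4/11 gives weights 3/5, 2/5 on V, W.
Q = (3/5)·(-8, -23/2) + (2/5)·(-8, 17/2) = (-8, -7/2).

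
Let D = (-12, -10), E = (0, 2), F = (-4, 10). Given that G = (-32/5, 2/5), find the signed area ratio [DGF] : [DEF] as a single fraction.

[DEF] = ½·((-12)·(2−10) + 0·(10−(-10)) + (-4)·(-10−2)) = ½·(96 + 0 + 48) = 72.
[DGF] = ½·((-12)·(2/5−10) + (-32/5)·(10−(-10)) + (-4)·(-10−(2/5))) = ½·(576/5 − 128 + 208/5) = 72/5, so the ratio is (72/5)/72 = 1/5.

1/5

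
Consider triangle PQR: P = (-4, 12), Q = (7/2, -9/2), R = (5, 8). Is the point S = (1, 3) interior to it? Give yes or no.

Barycentric coordinates of S: (85/237, 122/237, 10/79).
The three coordinates are positive, positive, positive; a point is interior exactly when all three are positive.

yes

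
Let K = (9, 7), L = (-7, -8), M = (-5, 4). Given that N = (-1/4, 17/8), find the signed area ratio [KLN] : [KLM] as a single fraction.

[KLM] = ½·(9·(-8−4) + (-7)·(4−7) + (-5)·(7−(-8))) = ½·(-108 + 21 − 75) = -81.
[KLN] = ½·(9·(-8−(17/8)) + (-7)·(17/8−7) + (-1/4)·(7−(-8))) = ½·(-729/8 + 273/8 − 15/4) = -243/8, so the ratio is (-243/8)/(-81) = 3/8.

3/8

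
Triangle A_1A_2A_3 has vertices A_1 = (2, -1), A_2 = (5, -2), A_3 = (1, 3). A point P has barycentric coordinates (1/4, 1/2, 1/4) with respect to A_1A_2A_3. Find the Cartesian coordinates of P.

P = (1/4)·A_1 + (1/2)·A_2 + (1/4)·A_3.
x-coordinate: (1/4)·2 + (1/2)·5 + (1/4)·1 = 13/4.
y-coordinate: (1/4)·(-1) + (1/2)·(-2) + (1/4)·3 = -1/2.

(13/4, -1/2)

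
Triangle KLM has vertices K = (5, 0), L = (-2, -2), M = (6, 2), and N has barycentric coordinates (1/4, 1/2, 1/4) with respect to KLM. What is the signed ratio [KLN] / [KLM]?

The signed ratio [KLN]/[KLM] equals the barycentric coordinate of N at vertex M, which is 1/4.

1/4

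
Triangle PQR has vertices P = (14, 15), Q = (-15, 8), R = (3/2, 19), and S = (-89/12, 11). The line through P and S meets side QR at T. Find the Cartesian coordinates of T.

(-117/10, 51/5)

Barycentric coordinates of S with respect to PQR: (1/6, 2/3, 1/6).
On side QR the P-coordinate is zero; dropping S's P-weight 1/6 and renormalizing the remaining 2/3 : 1/6 gives weights 4/5, 1/5 on Q, R.
T = (4/5)·(-15, 8) + (1/5)·(3/2, 19) = (-117/10, 51/5).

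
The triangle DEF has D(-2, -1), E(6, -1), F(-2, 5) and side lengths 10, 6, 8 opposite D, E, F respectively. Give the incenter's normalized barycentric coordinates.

The incenter has barycentric coordinates proportional to the opposite side lengths: (10 : 6 : 8).
Normalizing by 10+6+8 = 24 gives (5/12, 1/4, 1/3).

(5/12, 1/4, 1/3)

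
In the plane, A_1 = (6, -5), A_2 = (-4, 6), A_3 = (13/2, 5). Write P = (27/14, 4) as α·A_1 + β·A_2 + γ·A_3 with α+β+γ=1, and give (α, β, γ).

(1/7, 3/7, 3/7)

Signed area of the reference triangle: [A_1A_2A_3] = ½·(6·(6−5) + (-4)·(5−(-5)) + (13/2)·(-5−6)) = ½·(6 − 40 − 143/2) = -211/4.
[PA_2A_3] = ½·((27/14)·(6−5) + (-4)·(5−4) + (13/2)·(4−6)) = ½·(27/14 − 4 − 13) = -211/28, so the A_1-coordinate is (-211/28)/(-211/4) = 1/7.
[A_1PA_3] = ½·(6·(4−5) + (27/14)·(5−(-5)) + (13/2)·(-5−4)) = ½·(-6 + 135/7 − 117/2) = -633/28, so the A_2-coordinate is 3/7.
[A_1A_2P] = ½·(6·(6−4) + (-4)·(4−(-5)) + (27/14)·(-5−6)) = ½·(12 − 36 − 297/14) = -633/28, so the A_3-coordinate is 3/7.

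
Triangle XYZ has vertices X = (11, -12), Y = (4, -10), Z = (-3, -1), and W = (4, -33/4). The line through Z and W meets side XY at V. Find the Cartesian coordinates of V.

(19/3, -32/3)

Barycentric coordinates of W with respect to XYZ: (1/4, 1/2, 1/4).
On side XY the Z-coordinate is zero; dropping W's Z-weight 1/4 and renormalizing the remaining 1/4 : 1/2 gives weights 1/3, 2/3 on X, Y.
V = (1/3)·(11, -12) + (2/3)·(4, -10) = (19/3, -32/3).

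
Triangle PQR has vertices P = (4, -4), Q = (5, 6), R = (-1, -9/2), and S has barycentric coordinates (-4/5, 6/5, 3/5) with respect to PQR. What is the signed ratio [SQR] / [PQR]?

-4/5

The signed ratio [SQR]/[PQR] equals the barycentric coordinate of S at vertex P, which is -4/5.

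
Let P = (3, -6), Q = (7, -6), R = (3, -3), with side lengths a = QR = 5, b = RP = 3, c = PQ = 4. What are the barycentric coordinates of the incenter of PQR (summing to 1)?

(5/12, 1/4, 1/3)

The incenter has barycentric coordinates proportional to the opposite side lengths: (5 : 3 : 4).
Normalizing by 5+3+4 = 12 gives (5/12, 1/4, 1/3).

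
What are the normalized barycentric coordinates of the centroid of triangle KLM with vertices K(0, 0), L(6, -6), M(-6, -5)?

(1/3, 1/3, 1/3)

The centroid is the average of the vertices, so each weight is 1/3.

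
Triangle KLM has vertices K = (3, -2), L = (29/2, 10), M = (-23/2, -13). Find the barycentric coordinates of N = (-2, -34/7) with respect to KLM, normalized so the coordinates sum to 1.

Signed area of the reference triangle: [KLM] = ½·(3·(10−(-13)) + (29/2)·(-13−(-2)) + (-23/2)·(-2−10)) = ½·(69 − 319/2 + 138) = 95/4.
[NLM] = ½·((-2)·(10−(-13)) + (29/2)·(-13−(-34/7)) + (-23/2)·(-34/7−10)) = ½·(-46 − 1653/14 + 1196/7) = 95/28, so the K-coordinate is (95/28)/(95/4) = 1/7.
[KNM] = ½·(3·(-34/7−(-13)) + (-2)·(-13−(-2)) + (-23/2)·(-2−(-34/7))) = ½·(171/7 + 22 − 230/7) = 95/14, so the L-coordinate is 2/7.
[KLN] = ½·(3·(10−(-34/7)) + (29/2)·(-34/7−(-2)) + (-2)·(-2−10)) = ½·(312/7 − 290/7 + 24) = 95/7, so the M-coordinate is 4/7.

(1/7, 2/7, 4/7)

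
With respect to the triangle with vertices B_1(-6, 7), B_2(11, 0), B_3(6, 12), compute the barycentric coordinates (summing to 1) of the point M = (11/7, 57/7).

Signed area of the reference triangle: [B_1B_2B_3] = ½·((-6)·(0−12) + 11·(12−7) + 6·(7−0)) = ½·(72 + 55 + 42) = 169/2.
[MB_2B_3] = ½·((11/7)·(0−12) + 11·(12−(57/7)) + 6·(57/7−0)) = ½·(-132/7 + 297/7 + 342/7) = 507/14, so the B_1-coordinate is (507/14)/(169/2) = 3/7.
[B_1MB_3] = ½·((-6)·(57/7−12) + (11/7)·(12−7) + 6·(7−(57/7))) = ½·(162/7 + 55/7 − 48/7) = 169/14, so the B_2-coordinate is 1/7.
[B_1B_2M] = ½·((-6)·(0−(57/7)) + 11·(57/7−7) + (11/7)·(7−0)) = ½·(342/7 + 88/7 + 11) = 507/14, so the B_3-coordinate is 3/7.
Check: 3/7 + 1/7 + 3/7 = 1.

(3/7, 1/7, 3/7)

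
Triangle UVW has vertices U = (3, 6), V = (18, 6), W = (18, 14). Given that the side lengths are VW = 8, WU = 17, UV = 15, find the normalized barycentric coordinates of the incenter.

The incenter has barycentric coordinates proportional to the opposite side lengths: (8 : 17 : 15).
Normalizing by 8+17+15 = 40 gives (1/5, 17/40, 3/8).

(1/5, 17/40, 3/8)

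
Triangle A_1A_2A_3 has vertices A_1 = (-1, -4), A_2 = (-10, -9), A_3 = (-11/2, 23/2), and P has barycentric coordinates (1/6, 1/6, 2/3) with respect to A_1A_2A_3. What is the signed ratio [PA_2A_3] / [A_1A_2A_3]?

1/6

The signed ratio [PA_2A_3]/[A_1A_2A_3] equals the barycentric coordinate of P at vertex A_1, which is 1/6.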